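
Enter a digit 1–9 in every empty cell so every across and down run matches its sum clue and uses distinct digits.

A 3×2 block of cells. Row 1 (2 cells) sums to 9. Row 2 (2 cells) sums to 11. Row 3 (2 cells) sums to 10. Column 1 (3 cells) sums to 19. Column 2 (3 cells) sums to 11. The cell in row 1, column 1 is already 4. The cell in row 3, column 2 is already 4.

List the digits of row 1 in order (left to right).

4, 5

(1,2) = 9 − 4 = 5 completes the 9 across.
(2,2) = 11 − 9 = 2 completes the 11 down.
(3,1) = 10 − 4 = 6 completes the 10 across.
(2,1) = 11 − 2 = 9 completes the 11 across.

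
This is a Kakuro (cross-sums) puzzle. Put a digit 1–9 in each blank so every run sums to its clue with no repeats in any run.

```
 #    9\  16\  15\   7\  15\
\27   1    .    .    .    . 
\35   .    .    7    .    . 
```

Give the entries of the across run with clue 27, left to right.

1 7 8 2 9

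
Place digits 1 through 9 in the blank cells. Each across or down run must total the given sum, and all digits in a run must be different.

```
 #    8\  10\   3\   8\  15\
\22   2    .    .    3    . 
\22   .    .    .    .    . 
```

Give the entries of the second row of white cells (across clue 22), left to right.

3 in 2 cells must be {1,2}.
R1C3 = 1: the only remaining digit allowed by both the 22 across and the 3 down.
R2C1 = 8 − 2 = 6 completes the 8 down.
R2C3 = 3 − 1 = 2 completes the 3 down.
R2C4 = 8 − 3 = 5 completes the 8 down.
R2C5 = 8: the only remaining digit allowed by both the 22 across and the 15 down.
R1C5 = 15 − 8 = 7 completes the 15 down.
R2C2 = 22 − 21 = 1 completes the 22 across.

6, 1, 2, 5, 8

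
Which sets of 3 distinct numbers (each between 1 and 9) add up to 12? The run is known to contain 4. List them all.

{1,4,7}; {2,4,6}; {3,4,5}

3 distinct digits from 1–9 sum between 6 and 24.
Keeping only sets containing 4.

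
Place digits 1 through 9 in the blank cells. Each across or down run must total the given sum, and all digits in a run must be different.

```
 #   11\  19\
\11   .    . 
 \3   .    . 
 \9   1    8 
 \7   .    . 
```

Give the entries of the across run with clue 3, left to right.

2, 1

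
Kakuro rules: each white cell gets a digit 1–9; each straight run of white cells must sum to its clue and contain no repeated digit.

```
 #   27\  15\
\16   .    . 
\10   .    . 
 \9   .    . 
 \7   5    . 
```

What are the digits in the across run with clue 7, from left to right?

5, 2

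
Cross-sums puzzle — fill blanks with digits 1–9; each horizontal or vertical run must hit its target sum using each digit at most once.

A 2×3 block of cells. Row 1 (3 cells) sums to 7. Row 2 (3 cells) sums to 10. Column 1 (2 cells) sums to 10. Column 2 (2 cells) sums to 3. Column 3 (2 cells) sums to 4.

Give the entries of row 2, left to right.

7 in 3 cells must be {1,2,4}; 3 in 2 cells must be {1,2}; 4 in 2 cells must be {1,3}.
The 7 across and the 4 down share only 1, so (1,3) = 1.
(2,3) = 4 − 1 = 3 completes the 4 down.
Given what's placed, (1,2) must be 2 to fit the 7 across and 3 down.
(2,2) = 3 − 2 = 1 completes the 3 down.
(1,1) = 7 − 3 = 4 completes the 7 across.
(2,1) = 10 − 4 = 6 completes the 10 across.

6, 1, 3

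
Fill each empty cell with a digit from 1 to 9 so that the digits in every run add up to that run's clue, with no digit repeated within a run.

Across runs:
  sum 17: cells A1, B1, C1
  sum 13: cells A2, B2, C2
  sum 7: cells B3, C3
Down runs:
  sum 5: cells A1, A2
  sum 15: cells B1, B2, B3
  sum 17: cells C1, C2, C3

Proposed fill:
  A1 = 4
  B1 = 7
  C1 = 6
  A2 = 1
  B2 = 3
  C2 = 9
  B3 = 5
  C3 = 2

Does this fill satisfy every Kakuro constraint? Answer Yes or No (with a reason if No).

Yes

Across: 4+7+6=17; 1+3+9=13; 5+2=7. Down: 4+1=5; 7+3+5=15; 6+9+2=17. No digit repeats within any run.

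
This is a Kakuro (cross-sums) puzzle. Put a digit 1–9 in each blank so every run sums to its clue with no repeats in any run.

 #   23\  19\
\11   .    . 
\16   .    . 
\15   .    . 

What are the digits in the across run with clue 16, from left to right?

9 7

16 in 2 cells must be {7,9}; 23 in 3 cells must be {6,8,9}.
The 16 across and the 23 down share only 9, so R2C1 = 9.
R2C2 = 16 − 9 = 7 completes the 16 across.
Nothing is forced directly, so branch on R1C1, whose candidates are 6 or 8. If R1C1 = 6: then R1C2 would have to be in {5} for the 11 across but in {3,4,8,9} for the 19 down — contradiction. So R1C1 = 8.
R1C2 = 11 − 8 = 3 completes the 11 across.
R3C1 = 23 − 17 = 6 completes the 23 down.
R3C2 = 15 − 6 = 9 completes the 15 across.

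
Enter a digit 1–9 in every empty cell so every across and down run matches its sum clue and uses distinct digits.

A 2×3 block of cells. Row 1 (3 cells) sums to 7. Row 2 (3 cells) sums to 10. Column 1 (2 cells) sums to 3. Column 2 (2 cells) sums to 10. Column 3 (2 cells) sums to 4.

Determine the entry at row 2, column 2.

6

7 in 3 cells must be {1,2,4}; 3 in 2 cells must be {1,2}; 4 in 2 cells must be {1,3}.
The 7 across and the 4 down share only 1, so (1,3) = 1.
(2,3) = 4 − 1 = 3 completes the 4 down.
Given what's placed, (1,1) must be 2 to fit the 7 across and 3 down.
(1,2) = 7 − 3 = 4 completes the 7 across.
(2,1) = 3 − 2 = 1 completes the 3 down.
(2,2) = 10 − 4 = 6 completes the 10 across.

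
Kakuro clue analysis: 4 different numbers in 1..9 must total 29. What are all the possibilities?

4 distinct digits from 1–9 sum between 10 and 30.
Only one set works: {5,7,8,9}.

{5,7,8,9}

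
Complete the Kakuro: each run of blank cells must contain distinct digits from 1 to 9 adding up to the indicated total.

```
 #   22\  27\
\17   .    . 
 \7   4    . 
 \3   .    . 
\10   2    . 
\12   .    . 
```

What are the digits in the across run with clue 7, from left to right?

17 in 2 cells must be {8,9}; 3 in 2 cells must be {1,2}.
R2C2 = 7 − 4 = 3 completes the 7 across.

4 3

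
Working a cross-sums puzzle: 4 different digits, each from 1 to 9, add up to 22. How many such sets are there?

4 distinct digits from 1–9 sum between 10 and 30.

11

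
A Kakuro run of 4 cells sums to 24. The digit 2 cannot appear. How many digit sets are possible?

6

4 distinct digits from 1–9 sum between 10 and 30.
Dropping sets that contain 2.
Enumerating: {1,6,8,9}, {3,4,8,9}, {3,5,7,9}, {3,6,7,8}, {4,5,6,9}, {4,5,7,8}.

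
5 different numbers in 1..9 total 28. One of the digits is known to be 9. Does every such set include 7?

No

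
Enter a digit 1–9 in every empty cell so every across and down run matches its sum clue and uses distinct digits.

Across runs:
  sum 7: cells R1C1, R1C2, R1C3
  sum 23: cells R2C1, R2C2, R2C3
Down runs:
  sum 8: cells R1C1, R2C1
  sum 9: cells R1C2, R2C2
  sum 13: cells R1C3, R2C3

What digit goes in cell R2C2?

8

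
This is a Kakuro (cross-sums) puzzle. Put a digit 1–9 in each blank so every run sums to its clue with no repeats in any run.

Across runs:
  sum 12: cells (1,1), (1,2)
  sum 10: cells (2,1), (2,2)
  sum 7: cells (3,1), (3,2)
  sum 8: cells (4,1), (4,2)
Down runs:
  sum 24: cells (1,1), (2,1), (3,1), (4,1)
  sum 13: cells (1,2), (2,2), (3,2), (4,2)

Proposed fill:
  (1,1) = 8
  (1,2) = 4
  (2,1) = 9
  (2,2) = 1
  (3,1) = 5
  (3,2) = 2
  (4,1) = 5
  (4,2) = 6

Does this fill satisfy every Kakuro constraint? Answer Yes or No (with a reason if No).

No — the down run (1,1)–(4,1) sums to 27, not 24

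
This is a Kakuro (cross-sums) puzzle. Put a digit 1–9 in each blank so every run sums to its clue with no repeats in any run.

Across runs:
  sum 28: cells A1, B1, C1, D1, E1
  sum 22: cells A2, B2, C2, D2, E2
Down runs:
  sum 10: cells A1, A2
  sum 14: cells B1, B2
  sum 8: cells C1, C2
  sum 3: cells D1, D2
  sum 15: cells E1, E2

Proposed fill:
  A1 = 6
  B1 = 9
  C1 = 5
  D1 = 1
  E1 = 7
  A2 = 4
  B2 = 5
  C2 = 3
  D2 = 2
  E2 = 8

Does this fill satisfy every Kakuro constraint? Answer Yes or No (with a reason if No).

Yes

Across: 6+9+5+1+7=28; 4+5+3+2+8=22. Down: 6+4=10; 9+5=14; 5+3=8; 1+2=3; 7+8=15. No digit repeats within any run.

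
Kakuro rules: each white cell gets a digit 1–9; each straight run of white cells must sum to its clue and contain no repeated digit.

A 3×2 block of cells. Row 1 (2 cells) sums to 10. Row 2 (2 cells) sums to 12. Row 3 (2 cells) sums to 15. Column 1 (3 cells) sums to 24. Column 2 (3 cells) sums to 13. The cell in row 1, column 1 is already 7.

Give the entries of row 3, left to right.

9 6

24 in 3 cells must be {7,8,9}.
(1,2) = 10 − 7 = 3 completes the 10 across.
Nothing is forced directly, so branch on (2,1), whose candidates are 8 or 9. If (2,1) = 9: then (2,2) would have to be in {3} for the 12 across but in {1,2,4,6,8,9} for the 13 down — contradiction. So (2,1) = 8.
(2,2) = 12 − 8 = 4 completes the 12 across.
(3,1) = 24 − 15 = 9 completes the 24 down.
(3,2) = 15 − 9 = 6 completes the 15 across.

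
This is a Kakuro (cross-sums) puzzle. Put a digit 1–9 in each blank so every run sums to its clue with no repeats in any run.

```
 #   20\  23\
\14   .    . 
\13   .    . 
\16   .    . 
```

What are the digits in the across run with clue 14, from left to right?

16 in 2 cells must be {7,9}; 23 in 3 cells must be {6,8,9}.
The 16 across and the 23 down share only 9, so R3C2 = 9.
R3C1 = 16 − 9 = 7 completes the 16 across.
Nothing is forced directly, so branch on R1C2, whose candidates are 6 or 8. If R1C2 = 8: then R1C1 would have to be in {6} for the 14 across but in {4,5,8,9} for the 20 down — contradiction. So R1C2 = 6.
R1C1 = 14 − 6 = 8 completes the 14 across.
R2C1 = 20 − 15 = 5 completes the 20 down.
R2C2 = 13 − 5 = 8 completes the 13 across.

8 6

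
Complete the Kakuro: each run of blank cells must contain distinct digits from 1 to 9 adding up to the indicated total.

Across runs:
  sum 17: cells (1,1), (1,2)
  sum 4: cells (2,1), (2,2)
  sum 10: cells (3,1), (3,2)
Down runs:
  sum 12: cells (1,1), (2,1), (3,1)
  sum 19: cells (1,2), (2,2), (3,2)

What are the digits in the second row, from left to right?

17 in 2 cells must be {8,9}; 4 in 2 cells must be {1,3}.
The 4 across and the 19 down share only 3, so (2,2) = 3.
Given what's placed, (1,2) must be 9 to fit the 17 across and 19 down.
(2,1) = 4 − 3 = 1 completes the 4 across.
(3,2) = 19 − 12 = 7 completes the 19 down.
(1,1) = 17 − 9 = 8 completes the 17 across.
(3,1) = 10 − 7 = 3 completes the 10 across.

1 3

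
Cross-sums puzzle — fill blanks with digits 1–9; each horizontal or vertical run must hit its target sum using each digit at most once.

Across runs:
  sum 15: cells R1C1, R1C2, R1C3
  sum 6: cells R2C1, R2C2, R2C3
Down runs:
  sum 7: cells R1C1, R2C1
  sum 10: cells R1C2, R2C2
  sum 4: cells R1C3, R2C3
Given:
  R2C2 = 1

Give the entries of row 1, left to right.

5 9 1

6 in 3 cells must be {1,2,3}; 4 in 2 cells must be {1,3}.
R1C2 = 10 − 1 = 9 completes the 10 down.
R1C3 = 1: the only remaining digit allowed by both the 15 across and the 4 down.
R2C3 = 4 − 1 = 3 completes the 4 down.
R1C1 = 15 − 10 = 5 completes the 15 across.
R2C1 = 6 − 4 = 2 completes the 6 across.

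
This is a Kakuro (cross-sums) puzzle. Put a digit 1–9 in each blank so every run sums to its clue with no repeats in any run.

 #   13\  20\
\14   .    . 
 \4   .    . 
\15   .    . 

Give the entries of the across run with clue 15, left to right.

4 in 2 cells must be {1,3}.
The 4 across and the 20 down share only 3, so R2C2 = 3.
R2C1 = 4 − 3 = 1 completes the 4 across.
Nothing is forced directly, so branch on R1C2, whose candidates are 8 or 9. If R1C2 = 8: then R1C1 would have to be in {6} for the 14 across but in {3,4,5,7,8,9} for the 13 down — contradiction. So R1C2 = 9.
R1C1 = 14 − 9 = 5 completes the 14 across.
R3C1 = 13 − 6 = 7 completes the 13 down.
R3C2 = 15 − 7 = 8 completes the 15 across.

7 8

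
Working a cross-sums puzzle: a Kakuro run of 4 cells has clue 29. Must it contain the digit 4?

No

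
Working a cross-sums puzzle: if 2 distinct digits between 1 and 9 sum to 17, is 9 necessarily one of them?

Yes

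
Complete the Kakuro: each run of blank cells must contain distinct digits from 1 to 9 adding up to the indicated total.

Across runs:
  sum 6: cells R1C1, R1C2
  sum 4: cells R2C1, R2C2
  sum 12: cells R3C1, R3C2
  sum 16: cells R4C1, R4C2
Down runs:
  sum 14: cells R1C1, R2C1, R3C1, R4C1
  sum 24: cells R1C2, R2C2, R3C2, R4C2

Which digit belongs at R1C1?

4 in 2 cells must be {1,3}; 16 in 2 cells must be {7,9}.
Only 7 fits R4C1 under both its across sum 16 and down sum 14.
R4C2 = 16 − 7 = 9 completes the 16 across.
Given what's placed, R2C1 must be 1 to fit the 4 across and 14 down.
R2C2 = 4 − 1 = 3 completes the 4 across.
R3C1 = 4: the only remaining digit allowed by both the 12 across and the 14 down.
R3C2 = 12 − 4 = 8 completes the 12 across.
R1C1 = 14 − 12 = 2 completes the 14 down.

2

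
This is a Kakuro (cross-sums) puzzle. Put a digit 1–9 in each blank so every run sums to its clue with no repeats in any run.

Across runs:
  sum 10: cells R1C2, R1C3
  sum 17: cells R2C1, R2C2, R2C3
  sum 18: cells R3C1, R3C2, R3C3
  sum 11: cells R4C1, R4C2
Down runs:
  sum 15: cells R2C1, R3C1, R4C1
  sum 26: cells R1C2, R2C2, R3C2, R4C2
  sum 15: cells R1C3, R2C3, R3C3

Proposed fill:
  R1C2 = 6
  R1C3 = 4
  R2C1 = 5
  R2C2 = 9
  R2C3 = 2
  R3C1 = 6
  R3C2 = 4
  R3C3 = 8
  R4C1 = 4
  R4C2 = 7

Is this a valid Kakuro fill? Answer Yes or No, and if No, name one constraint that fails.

No — the across run R2C1–R2C3 sums to 16, not 17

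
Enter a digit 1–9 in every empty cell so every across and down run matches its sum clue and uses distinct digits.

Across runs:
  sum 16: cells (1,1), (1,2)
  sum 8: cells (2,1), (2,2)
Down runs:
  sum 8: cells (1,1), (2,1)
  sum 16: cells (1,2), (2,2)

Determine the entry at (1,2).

9

16 in 2 cells must be {7,9}.
The 16 across and the 8 down share only 7, so (1,1) = 7.
(1,2) = 16 − 7 = 9 completes the 16 across.
(2,1) = 8 − 7 = 1 completes the 8 down.
(2,2) = 8 − 1 = 7 completes the 8 across.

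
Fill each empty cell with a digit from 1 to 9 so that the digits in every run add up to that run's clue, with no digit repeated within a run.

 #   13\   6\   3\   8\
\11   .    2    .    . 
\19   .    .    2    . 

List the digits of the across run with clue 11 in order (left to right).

5, 2, 1, 3

11 in 4 cells must be {1,2,3,5}; 3 in 2 cells must be {1,2}.
R1C1 = 5: the only remaining digit allowed by both the 11 across and the 13 down.
R1C3 = 3 − 2 = 1 completes the 3 down.
R1C4 = 11 − 8 = 3 completes the 11 across.
R2C1 = 13 − 5 = 8 completes the 13 down.
R2C2 = 6 − 2 = 4 completes the 6 down.
R2C4 = 19 − 14 = 5 completes the 19 across.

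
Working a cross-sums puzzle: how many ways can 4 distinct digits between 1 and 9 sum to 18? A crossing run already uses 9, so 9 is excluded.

8

4 distinct digits from 1–9 sum between 10 and 30.
Dropping sets that contain 9.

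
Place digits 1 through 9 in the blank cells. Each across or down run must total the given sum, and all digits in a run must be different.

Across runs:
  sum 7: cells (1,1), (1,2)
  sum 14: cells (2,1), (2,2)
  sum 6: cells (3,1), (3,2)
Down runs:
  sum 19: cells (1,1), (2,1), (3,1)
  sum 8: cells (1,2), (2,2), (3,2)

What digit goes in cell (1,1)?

The 14 across and the 8 down share only 5, so (2,2) = 5.
(2,1) = 14 − 5 = 9 completes the 14 across.
Nothing is forced directly, so branch on (1,2), whose candidates are 1 or 2. If (1,2) = 2: then (1,1) would have to be in {5} for the 7 across but in {2,3,4,6,7,8} for the 19 down — contradiction. So (1,2) = 1.
(1,1) = 7 − 1 = 6 completes the 7 across.
(3,1) = 19 − 15 = 4 completes the 19 down.
(3,2) = 6 − 4 = 2 completes the 6 across.

6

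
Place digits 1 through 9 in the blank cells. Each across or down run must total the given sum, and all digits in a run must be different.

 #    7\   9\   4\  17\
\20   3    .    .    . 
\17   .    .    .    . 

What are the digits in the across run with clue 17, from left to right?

4 2 3 8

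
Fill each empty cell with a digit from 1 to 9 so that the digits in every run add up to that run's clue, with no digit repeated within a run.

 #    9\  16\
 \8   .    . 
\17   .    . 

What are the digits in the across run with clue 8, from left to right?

1 7

17 in 2 cells must be {8,9}; 16 in 2 cells must be {7,9}.
The 8 across and the 16 down share only 7, so R1C2 = 7.
The 17 across and the 9 down share only 8, so R2C1 = 8.
R2C2 = 17 − 8 = 9 completes the 17 across.
R1C1 = 8 − 7 = 1 completes the 8 across.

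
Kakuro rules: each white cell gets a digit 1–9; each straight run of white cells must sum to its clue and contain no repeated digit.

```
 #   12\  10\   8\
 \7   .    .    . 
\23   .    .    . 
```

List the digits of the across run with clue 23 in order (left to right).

8 9 6

7 in 3 cells must be {1,2,4}; 23 in 3 cells must be {6,8,9}.
The 7 across and the 12 down share only 4, so R1C1 = 4.
R2C1 = 12 − 4 = 8 completes the 12 down.
Given what's placed, R2C3 must be 6 to fit the 23 across and 8 down.
R1C3 = 8 − 6 = 2 completes the 8 down.
R2C2 = 23 − 14 = 9 completes the 23 across.
R1C2 = 7 − 6 = 1 completes the 7 across.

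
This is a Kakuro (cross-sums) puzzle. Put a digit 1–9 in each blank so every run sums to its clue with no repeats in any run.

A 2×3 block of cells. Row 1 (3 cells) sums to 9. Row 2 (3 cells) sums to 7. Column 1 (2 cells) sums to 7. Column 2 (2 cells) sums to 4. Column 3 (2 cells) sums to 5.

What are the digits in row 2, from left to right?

7 in 3 cells must be {1,2,4}; 4 in 2 cells must be {1,3}.
The 7 across and the 4 down share only 1, so (2,2) = 1.
(1,2) = 4 − 1 = 3 completes the 4 down.
Nothing is forced directly, so branch on (2,1), whose candidates are 2 or 4. If (2,1) = 4: then (1,1) would have to be in {1,2,4,5} for the 9 across but in {3} for the 7 down — contradiction. So (2,1) = 2.
(1,1) = 7 − 2 = 5 completes the 7 down.
(1,3) = 9 − 8 = 1 completes the 9 across.
(2,3) = 7 − 3 = 4 completes the 7 across.

2 1 4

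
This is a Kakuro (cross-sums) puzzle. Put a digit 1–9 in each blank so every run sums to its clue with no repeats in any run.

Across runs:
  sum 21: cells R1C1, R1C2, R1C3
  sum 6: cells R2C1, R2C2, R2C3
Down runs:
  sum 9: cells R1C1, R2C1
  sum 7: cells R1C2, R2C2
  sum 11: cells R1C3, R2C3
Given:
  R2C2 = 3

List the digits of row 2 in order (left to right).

1 3 2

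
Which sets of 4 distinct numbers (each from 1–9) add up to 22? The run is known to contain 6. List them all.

{1,6,7,8}; {2,5,6,9}; {3,4,6,9}; {3,5,6,8}; {4,5,6,7}

4 distinct digits from 1–9 sum between 10 and 30.
Keeping only sets containing 6.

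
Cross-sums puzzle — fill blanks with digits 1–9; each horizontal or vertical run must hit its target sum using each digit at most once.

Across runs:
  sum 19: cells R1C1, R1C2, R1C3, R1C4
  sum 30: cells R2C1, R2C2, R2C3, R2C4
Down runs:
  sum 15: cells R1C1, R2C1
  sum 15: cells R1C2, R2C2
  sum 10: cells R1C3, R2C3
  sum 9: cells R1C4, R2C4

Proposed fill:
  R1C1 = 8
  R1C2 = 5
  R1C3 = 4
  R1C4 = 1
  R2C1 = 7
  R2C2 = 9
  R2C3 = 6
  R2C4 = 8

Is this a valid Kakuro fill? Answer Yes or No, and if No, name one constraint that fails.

No — the across run R1C1–R1C4 sums to 18, not 19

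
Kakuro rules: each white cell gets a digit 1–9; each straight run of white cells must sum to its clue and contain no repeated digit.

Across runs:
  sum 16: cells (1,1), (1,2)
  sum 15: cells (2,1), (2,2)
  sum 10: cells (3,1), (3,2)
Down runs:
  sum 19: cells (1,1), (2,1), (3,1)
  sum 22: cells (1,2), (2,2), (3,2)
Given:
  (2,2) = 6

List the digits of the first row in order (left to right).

7, 9

16 in 2 cells must be {7,9}.
(2,1) = 15 − 6 = 9 completes the 15 across.
Given what's placed, (1,1) must be 7 to fit the 16 across and 19 down.
(1,2) = 16 − 7 = 9 completes the 16 across.
(3,1) = 19 − 16 = 3 completes the 19 down.
(3,2) = 10 − 3 = 7 completes the 10 across.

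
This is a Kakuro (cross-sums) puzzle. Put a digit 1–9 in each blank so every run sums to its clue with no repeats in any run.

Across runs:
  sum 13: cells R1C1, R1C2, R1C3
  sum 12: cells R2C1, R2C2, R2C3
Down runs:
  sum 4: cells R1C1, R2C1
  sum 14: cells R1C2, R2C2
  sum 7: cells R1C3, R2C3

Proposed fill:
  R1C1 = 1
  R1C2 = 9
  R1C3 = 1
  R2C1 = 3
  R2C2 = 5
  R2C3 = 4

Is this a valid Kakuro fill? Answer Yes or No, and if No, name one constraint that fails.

No — the down run R1C3–R2C3 sums to 5, not 7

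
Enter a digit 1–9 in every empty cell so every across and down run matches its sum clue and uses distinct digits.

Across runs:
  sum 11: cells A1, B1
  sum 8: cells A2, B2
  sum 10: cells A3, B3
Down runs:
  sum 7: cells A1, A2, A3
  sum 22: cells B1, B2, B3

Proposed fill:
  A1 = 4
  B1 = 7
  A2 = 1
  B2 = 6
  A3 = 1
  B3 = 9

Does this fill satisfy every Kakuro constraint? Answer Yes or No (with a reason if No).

No — the down run A1–A3 sums to 6, not 7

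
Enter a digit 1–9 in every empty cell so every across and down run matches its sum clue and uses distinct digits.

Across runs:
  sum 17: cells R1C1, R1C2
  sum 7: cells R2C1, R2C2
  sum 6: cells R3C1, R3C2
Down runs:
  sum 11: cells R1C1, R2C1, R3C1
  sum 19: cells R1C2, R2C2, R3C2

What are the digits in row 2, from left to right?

1, 6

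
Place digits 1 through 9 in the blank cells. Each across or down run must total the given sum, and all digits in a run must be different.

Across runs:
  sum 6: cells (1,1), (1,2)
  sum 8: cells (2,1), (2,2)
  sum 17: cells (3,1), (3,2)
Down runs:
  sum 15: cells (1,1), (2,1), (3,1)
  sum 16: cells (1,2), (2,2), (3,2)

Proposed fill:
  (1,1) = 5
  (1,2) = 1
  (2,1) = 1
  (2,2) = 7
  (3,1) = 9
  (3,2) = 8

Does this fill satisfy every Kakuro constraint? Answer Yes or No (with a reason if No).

Yes

Across: 5+1=6; 1+7=8; 9+8=17. Down: 5+1+9=15; 1+7+8=16. No digit repeats within any run.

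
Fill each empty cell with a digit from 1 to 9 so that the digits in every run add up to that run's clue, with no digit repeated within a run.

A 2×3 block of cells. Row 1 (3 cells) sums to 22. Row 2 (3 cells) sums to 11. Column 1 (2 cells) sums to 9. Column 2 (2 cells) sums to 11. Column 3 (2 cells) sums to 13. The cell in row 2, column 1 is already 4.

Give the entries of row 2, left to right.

4 2 5

(1,1) = 9 − 4 = 5 completes the 9 down.
Nothing is forced directly, so branch on (2,3), whose candidates are 5 or 6. If (2,3) = 6: then (1,3) would have to be in {8,9} for the 22 across but in {7} for the 13 down — contradiction. So (2,3) = 5.
(1,3) = 13 − 5 = 8 completes the 13 down.
(2,2) = 11 − 9 = 2 completes the 11 across.
(1,2) = 22 − 13 = 9 completes the 22 across.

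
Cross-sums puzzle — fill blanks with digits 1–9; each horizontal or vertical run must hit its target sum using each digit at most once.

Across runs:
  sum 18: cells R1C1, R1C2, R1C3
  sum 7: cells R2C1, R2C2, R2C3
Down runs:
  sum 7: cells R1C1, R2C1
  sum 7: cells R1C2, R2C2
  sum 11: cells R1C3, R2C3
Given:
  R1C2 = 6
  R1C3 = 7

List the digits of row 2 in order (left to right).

7 in 3 cells must be {1,2,4}.
R1C1 = 18 − 13 = 5 completes the 18 across.
R2C1 = 7 − 5 = 2 completes the 7 down.
R2C2 = 7 − 6 = 1 completes the 7 down.
R2C3 = 7 − 3 = 4 completes the 7 across.

2 1 4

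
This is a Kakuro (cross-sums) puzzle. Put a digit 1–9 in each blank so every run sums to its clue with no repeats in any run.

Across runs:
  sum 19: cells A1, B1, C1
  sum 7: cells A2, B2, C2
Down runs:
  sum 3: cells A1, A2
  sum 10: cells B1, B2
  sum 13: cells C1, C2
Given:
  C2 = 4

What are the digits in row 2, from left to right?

7 in 3 cells must be {1,2,4}; 3 in 2 cells must be {1,2}.
Only 2 fits A1 under both its across sum 19 and down sum 3.
C1 = 13 − 4 = 9 completes the 13 down.
A2 = 3 − 2 = 1 completes the 3 down.
B2 = 7 − 5 = 2 completes the 7 across.
B1 = 19 − 11 = 8 completes the 19 across.

1, 2, 4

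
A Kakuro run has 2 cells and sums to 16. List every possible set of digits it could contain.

2 distinct digits from 1–9 sum between 3 and 17.
Only one set works: {7,9}.

{7,9}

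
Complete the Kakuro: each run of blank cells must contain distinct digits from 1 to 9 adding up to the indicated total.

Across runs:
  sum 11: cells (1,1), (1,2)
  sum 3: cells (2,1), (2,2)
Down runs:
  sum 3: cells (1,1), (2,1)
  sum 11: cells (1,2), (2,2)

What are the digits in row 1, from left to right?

2 9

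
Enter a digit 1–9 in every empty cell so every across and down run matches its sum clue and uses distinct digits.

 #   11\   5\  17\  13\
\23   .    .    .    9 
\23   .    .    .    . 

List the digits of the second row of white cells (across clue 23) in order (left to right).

7 3 9 4

17 in 2 cells must be {8,9}.
R1C3 = 8: the only remaining digit allowed by both the 23 across and the 17 down.
R2C3 = 17 − 8 = 9 completes the 17 down.
R2C4 = 13 − 9 = 4 completes the 13 down.
No cell is forced outright now. R2C2 can only be 2 or 3 (the digits allowed by both its 23 across and its 5 down). If R2C2 = 2: then R1C2 would have to be in {1,2,4,5} for the 23 across but in {3} for the 5 down — contradiction. So R2C2 = 3.
R1C2 = 5 − 3 = 2 completes the 5 down.
R2C1 = 23 − 16 = 7 completes the 23 across.
R1C1 = 23 − 19 = 4 completes the 23 across.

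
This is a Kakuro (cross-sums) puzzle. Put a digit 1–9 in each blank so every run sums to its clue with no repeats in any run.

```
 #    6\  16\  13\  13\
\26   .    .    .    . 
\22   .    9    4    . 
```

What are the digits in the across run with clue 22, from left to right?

2 9 4 7

16 in 2 cells must be {7,9}.
R1C2 = 16 − 9 = 7 completes the 16 down.
R1C3 = 13 − 4 = 9 completes the 13 down.
No cell is forced outright now. R2C1 can only be 1 or 2 (the digits allowed by both its 22 across and its 6 down). If R2C1 = 1: then R1C1 would have to be in {2,4,6,8} for the 26 across but in {5} for the 6 down — contradiction. So R2C1 = 2.
R1C1 = 6 − 2 = 4 completes the 6 down.
R1C4 = 26 − 20 = 6 completes the 26 across.
R2C4 = 22 − 15 = 7 completes the 22 across.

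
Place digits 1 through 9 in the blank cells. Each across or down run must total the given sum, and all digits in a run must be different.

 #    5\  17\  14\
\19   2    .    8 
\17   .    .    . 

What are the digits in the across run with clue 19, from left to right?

17 in 2 cells must be {8,9}.
R1C2 = 19 − 10 = 9 completes the 19 across.
R2C1 = 5 − 2 = 3 completes the 5 down.
R2C2 = 17 − 9 = 8 completes the 17 down.
R2C3 = 17 − 11 = 6 completes the 17 across.

2, 9, 8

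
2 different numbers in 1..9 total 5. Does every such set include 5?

No

Counterexample: {1,4} sums to 5 without using 5.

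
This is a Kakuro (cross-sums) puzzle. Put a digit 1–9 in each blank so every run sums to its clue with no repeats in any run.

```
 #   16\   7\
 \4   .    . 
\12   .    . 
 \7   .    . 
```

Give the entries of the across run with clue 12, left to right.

4 in 2 cells must be {1,3}; 7 in 3 cells must be {1,2,4}.
The 4 across and the 7 down share only 1, so R1C2 = 1.
Given what's placed, R2C2 must be 4 to fit the 12 across and 7 down.
R3C2 = 7 − 5 = 2 completes the 7 down.
R1C1 = 4 − 1 = 3 completes the 4 across.
R2C1 = 12 − 4 = 8 completes the 12 across.
R3C1 = 7 − 2 = 5 completes the 7 across.

8 4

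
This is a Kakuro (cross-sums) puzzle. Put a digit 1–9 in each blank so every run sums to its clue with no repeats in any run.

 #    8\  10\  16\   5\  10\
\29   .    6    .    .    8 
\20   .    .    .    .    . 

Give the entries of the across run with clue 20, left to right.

16 in 2 cells must be {7,9}.
R2C2 = 10 − 6 = 4 completes the 10 down.
Given what's placed, R2C3 must be 7 to fit the 20 across and 16 down.
R2C5 = 10 − 8 = 2 completes the 10 down.
R1C3 = 16 − 7 = 9 completes the 16 down.
Given what's placed, R2C4 must be 1 to fit the 20 across and 5 down.
R1C4 = 5 − 1 = 4 completes the 5 down.
R2C1 = 20 − 14 = 6 completes the 20 across.

6 4 7 1 2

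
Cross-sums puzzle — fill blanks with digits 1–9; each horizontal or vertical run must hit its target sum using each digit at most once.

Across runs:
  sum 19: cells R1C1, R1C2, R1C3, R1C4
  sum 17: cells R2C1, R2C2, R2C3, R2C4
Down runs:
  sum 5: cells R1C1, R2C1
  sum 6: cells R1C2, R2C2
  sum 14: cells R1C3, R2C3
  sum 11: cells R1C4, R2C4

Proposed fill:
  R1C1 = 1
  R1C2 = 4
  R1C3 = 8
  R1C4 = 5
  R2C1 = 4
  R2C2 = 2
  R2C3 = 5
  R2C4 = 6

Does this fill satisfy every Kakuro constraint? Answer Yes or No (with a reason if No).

No — the down run R1C3–R2C3 sums to 13, not 14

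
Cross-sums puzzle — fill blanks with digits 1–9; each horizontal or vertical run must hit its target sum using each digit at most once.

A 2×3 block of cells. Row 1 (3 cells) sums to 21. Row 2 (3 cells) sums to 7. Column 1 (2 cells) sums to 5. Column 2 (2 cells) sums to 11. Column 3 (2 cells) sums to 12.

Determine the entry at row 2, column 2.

7 in 3 cells must be {1,2,4}.
The 21 across and the 5 down share only 4, so (1,1) = 4.
(2,1) = 5 − 4 = 1 completes the 5 down.
Given what's placed, (2,3) must be 4 to fit the 7 across and 12 down.
(1,3) = 12 − 4 = 8 completes the 12 down.
(2,2) = 7 − 5 = 2 completes the 7 across.
(1,2) = 21 − 12 = 9 completes the 21 across.

2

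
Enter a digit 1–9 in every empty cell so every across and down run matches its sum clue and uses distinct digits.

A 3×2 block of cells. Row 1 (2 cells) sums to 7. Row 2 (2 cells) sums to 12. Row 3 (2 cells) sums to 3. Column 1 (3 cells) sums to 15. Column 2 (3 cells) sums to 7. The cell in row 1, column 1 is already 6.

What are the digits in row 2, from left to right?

3 in 2 cells must be {1,2}; 7 in 3 cells must be {1,2,4}.
(1,2) = 7 − 6 = 1 completes the 7 across.
(2,2) = 4: the only remaining digit allowed by both the 12 across and the 7 down.
(3,2) = 7 − 5 = 2 completes the 7 down.
(2,1) = 12 − 4 = 8 completes the 12 across.
(3,1) = 3 − 2 = 1 completes the 3 across.

8, 4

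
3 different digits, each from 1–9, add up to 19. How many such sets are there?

3 distinct digits from 1–9 sum between 6 and 24.
Enumerating: {2,8,9}, {3,7,9}, {4,6,9}, {4,7,8}, {5,6,8}.

5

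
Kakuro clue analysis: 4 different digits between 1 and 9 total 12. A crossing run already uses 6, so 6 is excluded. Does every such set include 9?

The only way to make 12 from 4 distinct digits under that restriction is {1,2,4,5}, which does not contain 9.

No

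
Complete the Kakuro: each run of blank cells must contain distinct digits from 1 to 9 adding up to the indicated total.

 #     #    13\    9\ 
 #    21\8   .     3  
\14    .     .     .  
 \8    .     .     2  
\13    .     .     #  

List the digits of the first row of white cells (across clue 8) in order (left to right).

R1C2 = 8 − 3 = 5 completes the 8 across.
R2C3 = 9 − 5 = 4 completes the 9 down.
R3C1 = 5: the only remaining digit allowed by both the 8 across and the 21 down.
R3C2 = 8 − 7 = 1 completes the 8 across.
Given what's placed, R4C2 must be 4 to fit the 13 across and 13 down.
R2C2 = 13 − 10 = 3 completes the 13 down.
R4C1 = 13 − 4 = 9 completes the 13 across.
R2C1 = 14 − 7 = 7 completes the 14 across.

5 3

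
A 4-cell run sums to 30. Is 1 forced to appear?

No

The only way to make 30 from 4 distinct digits is {6,7,8,9}, which does not contain 1.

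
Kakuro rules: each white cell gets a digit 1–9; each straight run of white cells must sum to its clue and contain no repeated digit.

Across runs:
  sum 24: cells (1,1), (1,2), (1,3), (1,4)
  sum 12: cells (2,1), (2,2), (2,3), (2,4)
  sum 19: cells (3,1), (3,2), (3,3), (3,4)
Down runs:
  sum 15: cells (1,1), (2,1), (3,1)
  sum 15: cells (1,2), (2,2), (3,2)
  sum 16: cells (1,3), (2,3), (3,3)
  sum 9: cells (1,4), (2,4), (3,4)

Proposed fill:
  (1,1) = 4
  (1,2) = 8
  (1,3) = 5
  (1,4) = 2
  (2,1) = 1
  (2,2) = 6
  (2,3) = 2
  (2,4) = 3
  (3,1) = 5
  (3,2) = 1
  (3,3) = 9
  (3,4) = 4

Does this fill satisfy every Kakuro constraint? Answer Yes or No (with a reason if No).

No — the down run (1,1)–(3,1) sums to 10, not 15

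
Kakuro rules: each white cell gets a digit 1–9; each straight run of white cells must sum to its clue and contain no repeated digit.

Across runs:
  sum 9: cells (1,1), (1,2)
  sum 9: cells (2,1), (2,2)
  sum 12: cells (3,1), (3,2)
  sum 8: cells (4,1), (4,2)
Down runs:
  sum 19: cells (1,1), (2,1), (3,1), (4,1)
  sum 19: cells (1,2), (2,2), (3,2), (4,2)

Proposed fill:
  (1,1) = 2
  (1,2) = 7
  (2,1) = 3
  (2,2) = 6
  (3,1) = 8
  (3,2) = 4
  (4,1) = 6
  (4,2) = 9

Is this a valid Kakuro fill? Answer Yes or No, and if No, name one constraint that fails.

No — the across run (4,1)–(4,2) sums to 15, not 8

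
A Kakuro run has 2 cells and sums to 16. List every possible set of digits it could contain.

2 distinct digits from 1–9 sum between 3 and 17.
Only one set works: {7,9}.

{7,9}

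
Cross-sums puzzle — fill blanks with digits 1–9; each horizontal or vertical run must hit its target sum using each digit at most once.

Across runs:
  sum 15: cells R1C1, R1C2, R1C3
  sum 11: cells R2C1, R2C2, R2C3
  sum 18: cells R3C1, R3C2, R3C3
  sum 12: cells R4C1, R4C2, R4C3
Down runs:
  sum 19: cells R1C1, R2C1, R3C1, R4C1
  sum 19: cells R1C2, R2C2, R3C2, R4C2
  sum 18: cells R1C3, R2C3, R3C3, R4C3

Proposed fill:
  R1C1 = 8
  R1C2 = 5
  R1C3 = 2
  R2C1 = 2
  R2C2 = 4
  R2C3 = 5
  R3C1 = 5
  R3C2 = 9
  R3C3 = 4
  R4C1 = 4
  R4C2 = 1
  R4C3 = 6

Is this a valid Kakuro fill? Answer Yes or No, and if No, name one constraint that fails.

No — the down run R1C3–R4C3 sums to 17, not 18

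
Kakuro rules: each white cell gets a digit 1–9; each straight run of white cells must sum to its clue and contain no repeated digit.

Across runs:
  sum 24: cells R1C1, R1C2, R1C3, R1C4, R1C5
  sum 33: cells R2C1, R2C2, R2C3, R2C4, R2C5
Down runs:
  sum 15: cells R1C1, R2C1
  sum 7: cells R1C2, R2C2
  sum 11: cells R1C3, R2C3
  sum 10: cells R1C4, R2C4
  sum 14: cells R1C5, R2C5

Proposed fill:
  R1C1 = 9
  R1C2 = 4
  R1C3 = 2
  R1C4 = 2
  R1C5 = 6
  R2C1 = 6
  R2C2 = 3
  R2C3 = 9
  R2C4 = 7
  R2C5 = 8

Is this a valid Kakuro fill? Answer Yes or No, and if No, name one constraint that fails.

No — the down run R1C4–R2C4 sums to 9, not 10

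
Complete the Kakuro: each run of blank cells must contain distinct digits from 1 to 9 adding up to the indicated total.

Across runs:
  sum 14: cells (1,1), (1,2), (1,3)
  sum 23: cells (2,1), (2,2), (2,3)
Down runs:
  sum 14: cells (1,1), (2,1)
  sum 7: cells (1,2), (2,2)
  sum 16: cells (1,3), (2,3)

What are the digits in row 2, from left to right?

8 6 9

23 in 3 cells must be {6,8,9}; 16 in 2 cells must be {7,9}.
The 23 across and the 7 down share only 6, so (2,2) = 6.
Given what's placed, (2,3) must be 9 to fit the 23 across and 16 down.
(1,2) = 7 − 6 = 1 completes the 7 down.
(1,3) = 16 − 9 = 7 completes the 16 down.
(2,1) = 23 − 15 = 8 completes the 23 across.
(1,1) = 14 − 8 = 6 completes the 14 across.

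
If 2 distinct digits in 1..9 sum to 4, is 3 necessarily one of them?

The only way to make 4 from 2 distinct digits is {1,3}, which contains 3.

Yes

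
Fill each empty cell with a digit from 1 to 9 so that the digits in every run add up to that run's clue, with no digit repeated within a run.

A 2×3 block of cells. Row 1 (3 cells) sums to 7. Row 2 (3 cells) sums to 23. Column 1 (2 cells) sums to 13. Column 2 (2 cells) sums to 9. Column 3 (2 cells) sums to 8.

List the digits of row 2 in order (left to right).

9 8 6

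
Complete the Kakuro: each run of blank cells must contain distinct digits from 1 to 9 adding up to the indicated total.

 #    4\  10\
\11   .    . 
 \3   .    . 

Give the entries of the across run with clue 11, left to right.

3, 8

3 in 2 cells must be {1,2}; 4 in 2 cells must be {1,3}.
The 11 across and the 4 down share only 3, so R1C1 = 3.
R1C2 = 11 − 3 = 8 completes the 11 across.
R2C1 = 4 − 3 = 1 completes the 4 down.
R2C2 = 3 − 1 = 2 completes the 3 across.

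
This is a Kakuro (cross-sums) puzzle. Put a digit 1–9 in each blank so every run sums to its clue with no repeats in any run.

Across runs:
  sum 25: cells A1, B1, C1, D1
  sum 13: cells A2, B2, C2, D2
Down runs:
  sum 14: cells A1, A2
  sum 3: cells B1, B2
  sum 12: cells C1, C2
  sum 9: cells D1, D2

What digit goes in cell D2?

3

3 in 2 cells must be {1,2}.
Nothing is forced directly, so branch on A2, whose candidates are 5 or 6. If A2 = 6: that forces A1 = 8, C2 = 4, after which C1 would have to be in {1,2,3,4,5,6,7,9} for the 25 across but in {8} for the 12 down — contradiction. So A2 = 5.
A1 = 14 − 5 = 9 completes the 14 down.
Given what's placed, B2 must be 1 to fit the 13 across and 3 down.
B1 = 3 − 1 = 2 completes the 3 down.
C1 = 8: the only remaining digit allowed by both the 25 across and the 12 down.
D1 = 25 − 19 = 6 completes the 25 across.
C2 = 12 − 8 = 4 completes the 12 down.
D2 = 13 − 10 = 3 completes the 13 across.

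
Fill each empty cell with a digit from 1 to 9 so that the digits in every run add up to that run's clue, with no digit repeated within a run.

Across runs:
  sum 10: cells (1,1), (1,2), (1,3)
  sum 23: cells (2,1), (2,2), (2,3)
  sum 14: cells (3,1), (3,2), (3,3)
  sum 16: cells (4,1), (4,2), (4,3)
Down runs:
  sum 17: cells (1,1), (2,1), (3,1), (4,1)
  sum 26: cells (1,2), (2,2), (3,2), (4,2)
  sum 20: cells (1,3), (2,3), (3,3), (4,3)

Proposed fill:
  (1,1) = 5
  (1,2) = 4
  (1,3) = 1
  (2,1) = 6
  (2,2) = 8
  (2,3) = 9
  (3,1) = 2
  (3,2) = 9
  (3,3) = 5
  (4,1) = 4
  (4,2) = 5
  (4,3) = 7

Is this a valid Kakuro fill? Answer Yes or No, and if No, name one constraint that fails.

No — the across run (3,1)–(3,3) sums to 16, not 14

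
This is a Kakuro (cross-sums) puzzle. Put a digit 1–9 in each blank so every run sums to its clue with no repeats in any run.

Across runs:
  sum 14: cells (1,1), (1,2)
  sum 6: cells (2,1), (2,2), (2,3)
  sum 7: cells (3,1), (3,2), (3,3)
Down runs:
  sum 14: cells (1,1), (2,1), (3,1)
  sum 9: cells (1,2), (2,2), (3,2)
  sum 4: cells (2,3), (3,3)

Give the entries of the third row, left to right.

4 2 1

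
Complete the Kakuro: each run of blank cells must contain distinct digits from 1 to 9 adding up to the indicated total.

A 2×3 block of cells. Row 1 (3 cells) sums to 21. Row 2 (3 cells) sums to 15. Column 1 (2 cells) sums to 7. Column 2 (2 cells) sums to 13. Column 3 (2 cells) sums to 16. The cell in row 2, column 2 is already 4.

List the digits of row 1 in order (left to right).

5 9 7

16 in 2 cells must be {7,9}.
(1,2) = 13 − 4 = 9 completes the 13 down.
Given what's placed, (1,3) must be 7 to fit the 21 across and 16 down.
(2,3) = 16 − 7 = 9 completes the 16 down.
(1,1) = 21 − 16 = 5 completes the 21 across.
(2,1) = 15 − 13 = 2 completes the 15 across.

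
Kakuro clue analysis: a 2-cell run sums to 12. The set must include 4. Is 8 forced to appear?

Yes

The only way to make 12 from 2 distinct digits under that restriction is {4,8}, which contains 8.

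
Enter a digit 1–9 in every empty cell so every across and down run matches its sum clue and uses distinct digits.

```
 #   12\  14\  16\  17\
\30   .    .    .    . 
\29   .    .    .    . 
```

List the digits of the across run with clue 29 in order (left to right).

5 8 7 9

30 in 4 cells must be {6,7,8,9}; 29 in 4 cells must be {5,7,8,9}; 16 in 2 cells must be {7,9}.
Nothing is forced directly, so branch on R1C3, whose candidates are 7 or 9. If R1C3 = 7: that forces R2C3 = 9, R2C4 = 8, R1C4 = 9, R2C2 = 5, R1C1 = 8, after which R1C2 would have to be in {6} for the 30 across but in {9} for the 14 down — contradiction. So R1C3 = 9.
Given what's placed, R1C4 must be 8 to fit the 30 across and 17 down.
R2C3 = 16 − 9 = 7 completes the 16 down.
R2C4 = 17 − 8 = 9 completes the 17 down.
R1C1 = 7: the only remaining digit allowed by both the 30 across and the 12 down.
R1C2 = 30 − 24 = 6 completes the 30 across.
R2C1 = 12 − 7 = 5 completes the 12 down.
R2C2 = 29 − 21 = 8 completes the 29 across.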